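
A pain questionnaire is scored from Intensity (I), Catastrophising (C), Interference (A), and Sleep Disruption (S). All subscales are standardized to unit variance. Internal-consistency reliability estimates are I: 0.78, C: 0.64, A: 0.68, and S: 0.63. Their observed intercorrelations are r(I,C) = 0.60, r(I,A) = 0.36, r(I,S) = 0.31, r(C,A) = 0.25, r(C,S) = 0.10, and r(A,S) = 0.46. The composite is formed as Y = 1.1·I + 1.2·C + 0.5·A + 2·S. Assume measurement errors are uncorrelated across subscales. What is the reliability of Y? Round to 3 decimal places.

Var(Y) = 1.1² + 1.2² + 0.5² + 2² + 2·[1.32·0.60 + 0.55·0.36 + 2.2·0.31 + 0.6·0.25 + 2.4·0.10 + 0.46] = 6.9 + 5.044 = 11.944.
Because errors are independent across components, Cov(Tᵢ,Tⱼ) = Cov(Xᵢ,Xⱼ); the off-diagonal part of the true-score variance is the same as above.
True-score variance = [1.1²·0.78 + 1.2²·0.64 + 0.5²·0.68 + 2²·0.63] + 5.044 = 4.5554 + 5.044 = 9.5994.
Reliability = 9.5994 / 11.944 = 0.804.

0.804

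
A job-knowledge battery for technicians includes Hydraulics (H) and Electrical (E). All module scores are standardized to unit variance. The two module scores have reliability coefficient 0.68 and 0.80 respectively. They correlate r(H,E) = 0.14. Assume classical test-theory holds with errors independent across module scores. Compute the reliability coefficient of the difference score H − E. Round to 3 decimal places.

0.698

Var(H−E) = 1 + 1 − 2·0.14 = 2 − 0.28 = 1.72.
With uncorrelated errors the cross-covariances are all true-score covariance, so they carry over unchanged; only the diagonal terms shrink to ρᵢσᵢ².
True-score variance = [0.68 + 0.80] − 0.28 = 1.48 − 0.28 = 1.2.
Reliability = 1.2 / 1.72 = 0.698.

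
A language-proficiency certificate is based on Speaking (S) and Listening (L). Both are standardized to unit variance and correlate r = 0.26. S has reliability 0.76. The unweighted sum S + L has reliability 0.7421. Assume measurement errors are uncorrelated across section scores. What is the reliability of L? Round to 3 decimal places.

0.590

Var(S+L) = 2 + 2·0.26 = 2.520.
True-score variance = ρ_S + ρ_L + 2·0.26, so 0.7421 = (0.76 + ρ_L + 0.52) / 2.520.
ρ_L = 0.7421·2.520 − 0.76 − 0.52 = 0.590.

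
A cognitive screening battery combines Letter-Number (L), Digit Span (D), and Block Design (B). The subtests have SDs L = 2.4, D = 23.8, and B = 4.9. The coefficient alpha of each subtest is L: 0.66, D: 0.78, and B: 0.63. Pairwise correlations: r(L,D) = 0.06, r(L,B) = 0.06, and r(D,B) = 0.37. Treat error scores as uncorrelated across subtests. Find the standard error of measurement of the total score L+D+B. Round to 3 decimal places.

11.639

Var(total) = 596.21 + 94.5644 = 690.774.
True-score variance = 460.751 + 94.5644 = 555.316, so reliability = 0.8039.
Error variance = 690.774 − 555.316 = 135.459; SEM = √135.459 = 11.639.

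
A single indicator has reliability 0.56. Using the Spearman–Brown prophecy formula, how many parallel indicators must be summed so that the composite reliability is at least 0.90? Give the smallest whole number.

k ≥ ρ*(1−ρ₁)/(ρ₁(1−ρ*)) = 0.90·0.44 / (0.56·0.10) = 7.071.
Smallest integer k = 8.

8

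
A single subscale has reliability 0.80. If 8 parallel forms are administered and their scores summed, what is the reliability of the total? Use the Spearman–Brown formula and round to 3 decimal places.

ρ_k = kρ / (1 + (k−1)ρ) = 8·0.80 / (1 + 7·0.80) = 6.400 / 6.600 = 0.970.

0.970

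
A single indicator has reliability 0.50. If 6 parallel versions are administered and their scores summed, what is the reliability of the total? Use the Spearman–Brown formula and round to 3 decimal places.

ρ_k = kρ / (1 + (k−1)ρ) = 6·0.50 / (1 + 5·0.50) = 3.000 / 3.500 = 0.857.

0.857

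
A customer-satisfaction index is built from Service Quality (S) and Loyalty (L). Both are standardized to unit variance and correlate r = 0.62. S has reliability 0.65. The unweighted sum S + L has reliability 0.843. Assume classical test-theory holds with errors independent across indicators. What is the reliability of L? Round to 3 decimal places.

0.841

Var(S+L) = 2 + 2·0.62 = 3.240.
True-score variance = ρ_S + ρ_L + 2·0.62, so 0.843 = (0.65 + ρ_L + 1.24) / 3.240.
ρ_L = 0.843·3.240 − 0.65 − 1.24 = 0.841.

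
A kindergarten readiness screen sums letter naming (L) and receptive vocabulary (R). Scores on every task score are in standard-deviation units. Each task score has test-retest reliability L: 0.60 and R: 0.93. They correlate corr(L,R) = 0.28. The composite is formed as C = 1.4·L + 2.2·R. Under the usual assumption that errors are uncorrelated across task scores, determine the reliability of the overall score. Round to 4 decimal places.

0.8683

Var(C) = 1.4² + 2.2² + 2·[3.08·0.28] = 6.8 + 1.7248 = 8.5248.
With uncorrelated errors the cross-covariances are all true-score covariance, so they carry over unchanged; only the diagonal terms shrink to ρᵢσᵢ².
True-score variance = [1.4²·0.60 + 2.2²·0.93] + 1.7248 = 5.6772 + 1.7248 = 7.402.
Reliability = 7.402 / 8.5248 = 0.8683.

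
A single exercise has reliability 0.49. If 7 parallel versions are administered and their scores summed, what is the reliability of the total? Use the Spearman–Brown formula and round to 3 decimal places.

ρ_k = kρ / (1 + (k−1)ρ) = 7·0.49 / (1 + 6·0.49) = 3.430 / 3.940 = 0.871.

0.871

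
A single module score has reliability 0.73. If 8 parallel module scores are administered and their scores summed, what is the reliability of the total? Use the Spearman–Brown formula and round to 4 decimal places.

ρ_k = kρ / (1 + (k−1)ρ) = 8·0.73 / (1 + 7·0.73) = 5.840 / 6.110 = 0.9558.

0.9558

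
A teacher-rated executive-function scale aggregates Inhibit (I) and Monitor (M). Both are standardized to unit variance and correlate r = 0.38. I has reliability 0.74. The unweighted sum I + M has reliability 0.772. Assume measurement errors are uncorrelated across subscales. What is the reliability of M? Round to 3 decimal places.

Var(I+M) = 2 + 2·0.38 = 2.760.
True-score variance = ρ_I + ρ_M + 2·0.38, so 0.772 = (0.74 + ρ_M + 0.76) / 2.760.
ρ_M = 0.772·2.760 − 0.74 − 0.76 = 0.631.

0.631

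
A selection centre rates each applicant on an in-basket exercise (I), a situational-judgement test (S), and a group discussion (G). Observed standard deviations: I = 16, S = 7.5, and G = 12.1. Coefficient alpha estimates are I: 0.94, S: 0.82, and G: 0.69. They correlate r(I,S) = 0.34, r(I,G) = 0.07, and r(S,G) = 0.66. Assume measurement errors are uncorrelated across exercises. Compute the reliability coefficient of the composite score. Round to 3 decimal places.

Var(I+S+G) = 16² + 7.5² + 12.1² + 2·[16·7.5·0.34 + 16·12.1·0.07 + 7.5·12.1·0.66] = 458.66 + 228.494 = 687.154.
Because errors are independent across components, Cov(Tᵢ,Tⱼ) = Cov(Xᵢ,Xⱼ); the off-diagonal part of the true-score variance is the same as above.
True-score variance = [16²·0.94 + 7.5²·0.82 + 12.1²·0.69] + 228.494 = 387.788 + 228.494 = 616.282.
Reliability = 616.282 / 687.154 = 0.897.

0.897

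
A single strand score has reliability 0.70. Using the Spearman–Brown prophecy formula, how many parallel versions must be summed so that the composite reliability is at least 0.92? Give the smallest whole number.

5

k ≥ ρ*(1−ρ₁)/(ρ₁(1−ρ*)) = 0.92·0.30 / (0.70·0.08) = 4.929.
Smallest integer k = 5.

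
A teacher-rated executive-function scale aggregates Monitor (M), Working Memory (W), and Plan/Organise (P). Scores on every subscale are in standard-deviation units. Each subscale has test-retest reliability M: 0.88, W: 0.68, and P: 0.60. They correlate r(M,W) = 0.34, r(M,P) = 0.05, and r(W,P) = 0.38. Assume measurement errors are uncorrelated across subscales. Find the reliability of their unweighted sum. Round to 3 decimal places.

0.815

Var(M+W+P) = 3 + 2·[0.34 + 0.05 + 0.38] = 3 + 1.54 = 4.54.
Because errors are independent across components, Cov(Tᵢ,Tⱼ) = Cov(Xᵢ,Xⱼ); the off-diagonal part of the true-score variance is the same as above.
True-score variance = [0.88 + 0.68 + 0.60] + 1.54 = 2.16 + 1.54 = 3.7.
Reliability = 3.7 / 4.54 = 0.815.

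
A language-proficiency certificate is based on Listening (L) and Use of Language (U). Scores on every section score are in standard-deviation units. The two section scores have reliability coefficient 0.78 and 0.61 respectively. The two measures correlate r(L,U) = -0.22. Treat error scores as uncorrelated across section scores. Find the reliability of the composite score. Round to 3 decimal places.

Var(L+U) = 2 + 2·[(-0.22)] = 2 − 0.44 = 1.56.
With uncorrelated errors the cross-covariances are all true-score covariance, so they carry over unchanged; only the diagonal terms shrink to ρᵢσᵢ².
True-score variance = [0.78 + 0.61] − 0.44 = 1.39 − 0.44 = 0.95.
Reliability = 0.95 / 1.56 = 0.609.

0.609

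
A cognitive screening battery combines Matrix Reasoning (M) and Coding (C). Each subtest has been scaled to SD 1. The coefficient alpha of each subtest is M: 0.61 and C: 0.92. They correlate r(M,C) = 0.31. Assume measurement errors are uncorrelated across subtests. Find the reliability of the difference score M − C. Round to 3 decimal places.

Var(M−C) = 1 + 1 − 2·0.31 = 2 − 0.62 = 1.38.
Because errors are independent across components, Cov(Tᵢ,Tⱼ) = Cov(Xᵢ,Xⱼ); the off-diagonal part of the true-score variance is the same as above.
True-score variance = [0.61 + 0.92] − 0.62 = 1.53 − 0.62 = 0.91.
Reliability = 0.91 / 1.38 = 0.659.

0.659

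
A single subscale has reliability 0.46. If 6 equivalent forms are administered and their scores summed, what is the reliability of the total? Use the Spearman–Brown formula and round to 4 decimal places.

ρ_k = kρ / (1 + (k−1)ρ) = 6·0.46 / (1 + 5·0.46) = 2.760 / 3.300 = 0.8364.

0.8364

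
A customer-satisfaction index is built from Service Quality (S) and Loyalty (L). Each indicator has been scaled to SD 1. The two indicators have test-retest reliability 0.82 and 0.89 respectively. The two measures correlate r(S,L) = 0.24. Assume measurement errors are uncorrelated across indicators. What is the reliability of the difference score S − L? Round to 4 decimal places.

Var(S−L) = 1 + 1 − 2·0.24 = 2 − 0.48 = 1.52.
Under uncorrelated errors the observed covariances equal the true-score covariances, so only the own-variance terms attenuate.
True-score variance = [0.82 + 0.89] − 0.48 = 1.71 − 0.48 = 1.23.
Reliability = 1.23 / 1.52 = 0.8092.

0.8092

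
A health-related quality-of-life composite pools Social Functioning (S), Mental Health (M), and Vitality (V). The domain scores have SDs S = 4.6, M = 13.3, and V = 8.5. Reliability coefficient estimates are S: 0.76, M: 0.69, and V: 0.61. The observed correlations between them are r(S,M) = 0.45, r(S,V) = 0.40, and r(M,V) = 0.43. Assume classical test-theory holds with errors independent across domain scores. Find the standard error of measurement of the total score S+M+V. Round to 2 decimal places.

Var(total) = 270.3 + 183.565 = 453.865.
True-score variance = 182.208 + 183.565 = 365.773, so reliability = 0.8059.
Error variance = 453.865 − 365.773 = 88.0918; SEM = √88.0918 = 9.39.

9.39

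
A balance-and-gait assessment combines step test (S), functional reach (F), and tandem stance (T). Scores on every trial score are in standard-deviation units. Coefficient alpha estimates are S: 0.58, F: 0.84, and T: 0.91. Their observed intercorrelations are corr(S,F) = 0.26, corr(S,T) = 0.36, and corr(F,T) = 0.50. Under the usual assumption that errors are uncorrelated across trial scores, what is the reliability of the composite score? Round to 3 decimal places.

Var(S+F+T) = 3 + 2·[0.26 + 0.36 + 0.50] = 3 + 2.24 = 5.24.
Because errors are independent across components, Cov(Tᵢ,Tⱼ) = Cov(Xᵢ,Xⱼ); the off-diagonal part of the true-score variance is the same as above.
True-score variance = [0.58 + 0.84 + 0.91] + 2.24 = 2.33 + 2.24 = 4.57.
Reliability = 4.57 / 5.24 = 0.872.

0.872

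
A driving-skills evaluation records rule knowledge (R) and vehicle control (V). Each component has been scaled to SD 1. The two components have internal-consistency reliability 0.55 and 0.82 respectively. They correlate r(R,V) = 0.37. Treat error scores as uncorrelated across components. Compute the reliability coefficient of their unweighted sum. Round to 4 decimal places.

Var(R+V) = 2 + 2·[0.37] = 2 + 0.74 = 2.74.
Under uncorrelated errors the observed covariances equal the true-score covariances, so only the own-variance terms attenuate.
True-score variance = [0.55 + 0.82] + 0.74 = 1.37 + 0.74 = 2.11.
Reliability = 2.11 / 2.74 = 0.7701.

0.7701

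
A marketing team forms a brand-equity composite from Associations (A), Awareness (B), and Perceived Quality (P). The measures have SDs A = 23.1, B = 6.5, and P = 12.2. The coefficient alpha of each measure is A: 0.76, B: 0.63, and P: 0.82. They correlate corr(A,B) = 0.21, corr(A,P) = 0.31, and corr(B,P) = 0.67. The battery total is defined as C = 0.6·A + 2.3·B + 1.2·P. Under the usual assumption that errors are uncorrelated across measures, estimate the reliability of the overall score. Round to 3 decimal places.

Var(C) = 0.6²·23.1² + 2.3²·6.5² + 1.2²·12.2² + 2·[1.38·23.1·6.5·0.21 + 0.72·23.1·12.2·0.31 + 2.76·6.5·12.2·0.67] = 629.932 + 506.115 = 1136.05.
With uncorrelated errors the cross-covariances are all true-score covariance, so they carry over unchanged; only the diagonal terms shrink to ρᵢσᵢ².
True-score variance = [0.6²·23.1²·0.76 + 2.3²·6.5²·0.63 + 1.2²·12.2²·0.82] + 506.115 = 462.553 + 506.115 = 968.667.
Reliability = 968.667 / 1136.05 = 0.853.

0.853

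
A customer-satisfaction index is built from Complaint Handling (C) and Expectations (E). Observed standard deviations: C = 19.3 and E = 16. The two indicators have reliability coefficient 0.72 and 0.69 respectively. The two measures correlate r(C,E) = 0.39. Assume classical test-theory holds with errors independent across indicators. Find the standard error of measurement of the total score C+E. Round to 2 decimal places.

Var(total) = 628.49 + 240.864 = 869.354.
True-score variance = 444.833 + 240.864 = 685.697, so reliability = 0.7887.
Error variance = 869.354 − 685.697 = 183.657; SEM = √183.657 = 13.55.

13.55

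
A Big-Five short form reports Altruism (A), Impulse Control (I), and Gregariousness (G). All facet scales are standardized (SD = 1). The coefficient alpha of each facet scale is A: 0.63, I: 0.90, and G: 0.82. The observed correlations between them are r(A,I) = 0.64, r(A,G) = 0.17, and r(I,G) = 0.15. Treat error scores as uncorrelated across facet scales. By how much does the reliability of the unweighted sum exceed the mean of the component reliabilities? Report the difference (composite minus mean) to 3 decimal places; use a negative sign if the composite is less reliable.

0.085

Var(sum) = 3 + 1.92 = 4.92; true-score variance = 2.35 + 1.92 = 4.27; composite reliability = 0.8679.
Mean component reliability = 0.7833.
Difference = 0.8679 − 0.7833 = 0.085.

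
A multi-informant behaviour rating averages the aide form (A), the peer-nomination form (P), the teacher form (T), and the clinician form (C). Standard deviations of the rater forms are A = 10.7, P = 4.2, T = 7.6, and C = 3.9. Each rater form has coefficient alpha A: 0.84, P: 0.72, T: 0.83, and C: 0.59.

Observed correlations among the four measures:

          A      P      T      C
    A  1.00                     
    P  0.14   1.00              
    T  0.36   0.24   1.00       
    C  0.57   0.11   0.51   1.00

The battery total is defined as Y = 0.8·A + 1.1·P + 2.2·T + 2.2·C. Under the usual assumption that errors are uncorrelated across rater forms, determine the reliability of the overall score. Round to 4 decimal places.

Var(Y) = 0.8²·10.7² + 1.1²·4.2² + 2.2²·7.6² + 2.2²·3.9² + 2·[0.88·10.7·4.2·0.14 + 1.76·10.7·7.6·0.36 + 1.76·10.7·3.9·0.57 + 2.42·4.2·7.6·0.24 + 2.42·4.2·3.9·0.11 + 4.84·7.6·3.9·0.51] = 447.793 + 389.975 = 837.768.
Under uncorrelated errors the observed covariances equal the true-score covariances, so only the own-variance terms attenuate.
True-score variance = [0.8²·10.7²·0.84 + 1.1²·4.2²·0.72 + 2.2²·7.6²·0.83 + 2.2²·3.9²·0.59] + 389.975 = 352.385 + 389.975 = 742.36.
Reliability = 742.36 / 837.768 = 0.8861.

0.8861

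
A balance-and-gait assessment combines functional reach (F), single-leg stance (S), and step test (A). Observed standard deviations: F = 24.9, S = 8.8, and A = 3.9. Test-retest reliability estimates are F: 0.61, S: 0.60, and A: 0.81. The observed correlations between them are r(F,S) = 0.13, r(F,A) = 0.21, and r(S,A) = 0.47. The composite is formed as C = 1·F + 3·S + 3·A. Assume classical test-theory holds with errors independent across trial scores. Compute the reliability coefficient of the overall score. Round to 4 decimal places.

0.7317

Var(C) = 24.9² + 3²·8.8² + 3²·3.9² + 2·[3·24.9·8.8·0.13 + 3·24.9·3.9·0.21 + 9·8.8·3.9·0.47] = 1453.86 + 583.619 = 2037.48.
With uncorrelated errors the cross-covariances are all true-score covariance, so they carry over unchanged; only the diagonal terms shrink to ρᵢσᵢ².
True-score variance = [24.9²·0.61 + 3²·8.8²·0.60 + 3²·3.9²·0.81] + 583.619 = 907.263 + 583.619 = 1490.88.
Reliability = 1490.88 / 2037.48 = 0.7317.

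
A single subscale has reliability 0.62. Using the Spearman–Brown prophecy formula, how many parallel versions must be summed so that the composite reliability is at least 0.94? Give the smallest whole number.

k ≥ ρ*(1−ρ₁)/(ρ₁(1−ρ*)) = 0.94·0.38 / (0.62·0.06) = 9.602.
Smallest integer k = 10.

10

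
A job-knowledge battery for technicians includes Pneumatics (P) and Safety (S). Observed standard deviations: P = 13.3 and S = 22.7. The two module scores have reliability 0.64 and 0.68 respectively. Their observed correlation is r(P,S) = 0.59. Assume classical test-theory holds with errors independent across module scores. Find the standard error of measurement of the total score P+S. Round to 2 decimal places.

15.12

Var(total) = 692.18 + 356.254 = 1048.43.
True-score variance = 463.607 + 356.254 = 819.861, so reliability = 0.7820.
Error variance = 1048.43 − 819.861 = 228.573; SEM = √228.573 = 15.12.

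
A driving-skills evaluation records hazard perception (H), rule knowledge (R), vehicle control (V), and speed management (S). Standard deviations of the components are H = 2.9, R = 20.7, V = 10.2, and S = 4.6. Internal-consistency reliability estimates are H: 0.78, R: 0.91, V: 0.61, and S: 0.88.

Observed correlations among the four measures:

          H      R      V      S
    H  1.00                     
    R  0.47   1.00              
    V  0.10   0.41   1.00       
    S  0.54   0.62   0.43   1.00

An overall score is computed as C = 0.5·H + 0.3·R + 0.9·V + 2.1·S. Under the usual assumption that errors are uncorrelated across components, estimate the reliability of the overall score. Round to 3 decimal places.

0.891

Var(C) = 0.5²·2.9² + 0.3²·20.7² + 0.9²·10.2² + 2.1²·4.6² + 2·[0.15·2.9·20.7·0.47 + 0.45·2.9·10.2·0.10 + 1.05·2.9·4.6·0.54 + 0.27·20.7·10.2·0.41 + 0.63·20.7·4.6·0.62 + 1.89·10.2·4.6·0.43] = 218.255 + 223.65 = 441.905.
Under uncorrelated errors the observed covariances equal the true-score covariances, so only the own-variance terms attenuate.
True-score variance = [0.5²·2.9²·0.78 + 0.3²·20.7²·0.91 + 0.9²·10.2²·0.61 + 2.1²·4.6²·0.88] + 223.65 = 170.257 + 223.65 = 393.907.
Reliability = 393.907 / 441.905 = 0.891.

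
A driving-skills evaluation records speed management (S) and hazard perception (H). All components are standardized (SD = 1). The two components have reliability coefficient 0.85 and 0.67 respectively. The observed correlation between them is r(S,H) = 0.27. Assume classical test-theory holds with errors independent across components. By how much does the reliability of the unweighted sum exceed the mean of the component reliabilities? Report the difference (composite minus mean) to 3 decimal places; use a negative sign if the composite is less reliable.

Var(sum) = 2 + 0.54 = 2.54; true-score variance = 1.52 + 0.54 = 2.06; composite reliability = 0.8110.
Mean component reliability = 0.7600.
Difference = 0.8110 − 0.7600 = 0.051.

0.051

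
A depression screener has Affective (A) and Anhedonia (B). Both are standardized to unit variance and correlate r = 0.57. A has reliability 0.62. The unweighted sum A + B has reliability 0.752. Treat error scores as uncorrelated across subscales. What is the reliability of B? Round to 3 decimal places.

Var(A+B) = 2 + 2·0.57 = 3.140.
True-score variance = ρ_A + ρ_B + 2·0.57, so 0.752 = (0.62 + ρ_B + 1.14) / 3.140.
ρ_B = 0.752·3.140 − 0.62 − 1.14 = 0.601.

0.601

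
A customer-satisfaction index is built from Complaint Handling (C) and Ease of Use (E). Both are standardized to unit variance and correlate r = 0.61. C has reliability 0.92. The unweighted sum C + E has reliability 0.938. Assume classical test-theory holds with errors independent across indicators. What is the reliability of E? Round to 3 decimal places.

0.880

Var(C+E) = 2 + 2·0.61 = 3.220.
True-score variance = ρ_C + ρ_E + 2·0.61, so 0.938 = (0.92 + ρ_E + 1.22) / 3.220.
ρ_E = 0.938·3.220 − 0.92 − 1.22 = 0.880.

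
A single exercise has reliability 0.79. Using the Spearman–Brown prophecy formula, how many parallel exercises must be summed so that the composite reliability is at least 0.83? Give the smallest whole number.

k ≥ ρ*(1−ρ₁)/(ρ₁(1−ρ*)) = 0.83·0.21 / (0.79·0.17) = 1.298.
Smallest integer k = 2.

2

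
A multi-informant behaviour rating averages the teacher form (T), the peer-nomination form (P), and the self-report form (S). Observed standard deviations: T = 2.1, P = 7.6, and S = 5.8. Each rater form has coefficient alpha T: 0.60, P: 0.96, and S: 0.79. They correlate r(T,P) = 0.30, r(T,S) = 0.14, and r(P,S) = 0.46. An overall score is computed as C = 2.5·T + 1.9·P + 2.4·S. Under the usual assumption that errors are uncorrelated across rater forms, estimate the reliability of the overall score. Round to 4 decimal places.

Var(C) = 2.5²·2.1² + 1.9²·7.6² + 2.4²·5.8² + 2·[4.75·2.1·7.6·0.30 + 6·2.1·5.8·0.14 + 4.56·7.6·5.8·0.46] = 429.842 + 250.873 = 680.715.
Because errors are independent across components, Cov(Tᵢ,Tⱼ) = Cov(Xᵢ,Xⱼ); the off-diagonal part of the true-score variance is the same as above.
True-score variance = [2.5²·2.1²·0.60 + 1.9²·7.6²·0.96 + 2.4²·5.8²·0.79] + 250.873 = 369.786 + 250.873 = 620.659.
Reliability = 620.659 / 680.715 = 0.9118.

0.9118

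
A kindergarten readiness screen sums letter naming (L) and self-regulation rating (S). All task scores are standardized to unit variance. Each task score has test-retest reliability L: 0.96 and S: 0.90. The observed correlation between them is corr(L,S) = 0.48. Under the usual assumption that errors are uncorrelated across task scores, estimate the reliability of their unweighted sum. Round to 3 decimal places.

Var(L+S) = 2 + 2·[0.48] = 2 + 0.96 = 2.96.
Under uncorrelated errors the observed covariances equal the true-score covariances, so only the own-variance terms attenuate.
True-score variance = [0.96 + 0.90] + 0.96 = 1.86 + 0.96 = 2.82.
Reliability = 2.82 / 2.96 = 0.953.

0.953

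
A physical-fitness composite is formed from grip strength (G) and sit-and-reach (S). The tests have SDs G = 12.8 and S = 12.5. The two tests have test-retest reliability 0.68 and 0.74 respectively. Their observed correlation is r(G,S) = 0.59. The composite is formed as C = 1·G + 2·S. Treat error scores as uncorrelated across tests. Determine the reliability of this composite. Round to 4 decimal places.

0.8157

Var(C) = 12.8² + 2²·12.5² + 2·[2·12.8·12.5·0.59] = 788.84 + 377.6 = 1166.44.
Because errors are independent across components, Cov(Tᵢ,Tⱼ) = Cov(Xᵢ,Xⱼ); the off-diagonal part of the true-score variance is the same as above.
True-score variance = [12.8²·0.68 + 2²·12.5²·0.74] + 377.6 = 573.911 + 377.6 = 951.511.
Reliability = 951.511 / 1166.44 = 0.8157.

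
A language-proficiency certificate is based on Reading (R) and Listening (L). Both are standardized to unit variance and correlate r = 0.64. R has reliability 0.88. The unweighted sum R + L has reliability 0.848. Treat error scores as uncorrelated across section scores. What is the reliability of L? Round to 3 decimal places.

0.621

Var(R+L) = 2 + 2·0.64 = 3.280.
True-score variance = ρ_R + ρ_L + 2·0.64, so 0.848 = (0.88 + ρ_L + 1.28) / 3.280.
ρ_L = 0.848·3.280 − 0.88 − 1.28 = 0.621.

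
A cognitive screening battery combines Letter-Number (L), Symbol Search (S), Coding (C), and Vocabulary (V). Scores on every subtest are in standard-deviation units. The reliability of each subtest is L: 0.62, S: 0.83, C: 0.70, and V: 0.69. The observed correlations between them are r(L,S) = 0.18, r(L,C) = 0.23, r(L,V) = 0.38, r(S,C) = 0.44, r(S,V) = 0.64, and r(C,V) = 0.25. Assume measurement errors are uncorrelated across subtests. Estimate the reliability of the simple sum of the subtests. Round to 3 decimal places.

Var(L+S+C+V) = 4 + 2·[0.18 + 0.23 + 0.38 + 0.44 + 0.64 + 0.25] = 4 + 4.24 = 8.24.
With uncorrelated errors the cross-covariances are all true-score covariance, so they carry over unchanged; only the diagonal terms shrink to ρᵢσᵢ².
True-score variance = [0.62 + 0.83 + 0.70 + 0.69] + 4.24 = 2.84 + 4.24 = 7.08.
Reliability = 7.08 / 8.24 = 0.859.

0.859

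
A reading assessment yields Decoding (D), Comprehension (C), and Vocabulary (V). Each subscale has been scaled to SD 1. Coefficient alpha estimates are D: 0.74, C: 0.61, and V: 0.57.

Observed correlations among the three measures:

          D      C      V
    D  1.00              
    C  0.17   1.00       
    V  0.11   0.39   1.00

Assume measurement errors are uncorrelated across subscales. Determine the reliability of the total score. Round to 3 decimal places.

Var(D+C+V) = 3 + 2·[0.17 + 0.11 + 0.39] = 3 + 1.34 = 4.34.
With uncorrelated errors the cross-covariances are all true-score covariance, so they carry over unchanged; only the diagonal terms shrink to ρᵢσᵢ².
True-score variance = [0.74 + 0.61 + 0.57] + 1.34 = 1.92 + 1.34 = 3.26.
Reliability = 3.26 / 4.34 = 0.751.

0.751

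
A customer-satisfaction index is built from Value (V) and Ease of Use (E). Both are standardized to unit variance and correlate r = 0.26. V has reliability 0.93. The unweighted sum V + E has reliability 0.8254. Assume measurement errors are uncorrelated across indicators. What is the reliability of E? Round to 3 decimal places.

Var(V+E) = 2 + 2·0.26 = 2.520.
True-score variance = ρ_V + ρ_E + 2·0.26, so 0.8254 = (0.93 + ρ_E + 0.52) / 2.520.
ρ_E = 0.8254·2.520 − 0.93 − 0.52 = 0.630.

0.630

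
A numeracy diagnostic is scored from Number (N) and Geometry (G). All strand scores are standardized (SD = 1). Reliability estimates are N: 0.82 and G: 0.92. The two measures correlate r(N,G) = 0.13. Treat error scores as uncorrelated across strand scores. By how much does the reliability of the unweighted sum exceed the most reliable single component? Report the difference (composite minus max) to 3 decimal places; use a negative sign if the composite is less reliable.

-0.035

Var(sum) = 2 + 0.26 = 2.26; true-score variance = 1.74 + 0.26 = 2; composite reliability = 0.8850.
Max component reliability = 0.9200.
Difference = 0.8850 − 0.9200 = -0.035.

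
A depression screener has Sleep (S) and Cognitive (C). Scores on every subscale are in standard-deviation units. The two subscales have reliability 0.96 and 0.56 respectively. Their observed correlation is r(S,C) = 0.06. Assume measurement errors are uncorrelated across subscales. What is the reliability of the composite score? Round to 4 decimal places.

Var(S+C) = 2 + 2·[0.06] = 2 + 0.12 = 2.12.
With uncorrelated errors the cross-covariances are all true-score covariance, so they carry over unchanged; only the diagonal terms shrink to ρᵢσᵢ².
True-score variance = [0.96 + 0.56] + 0.12 = 1.52 + 0.12 = 1.64.
Reliability = 1.64 / 2.12 = 0.7736.

0.7736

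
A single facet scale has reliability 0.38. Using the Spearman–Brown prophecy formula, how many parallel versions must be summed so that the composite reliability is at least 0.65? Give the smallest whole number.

k ≥ ρ*(1−ρ₁)/(ρ₁(1−ρ*)) = 0.65·0.62 / (0.38·0.35) = 3.030.
Smallest integer k = 4.

4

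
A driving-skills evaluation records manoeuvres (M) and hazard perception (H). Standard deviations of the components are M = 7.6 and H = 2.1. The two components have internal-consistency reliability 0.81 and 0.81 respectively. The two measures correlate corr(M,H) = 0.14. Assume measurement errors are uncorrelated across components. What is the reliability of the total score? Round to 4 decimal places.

Var(M+H) = 7.6² + 2.1² + 2·[7.6·2.1·0.14] = 62.17 + 4.4688 = 66.6388.
With uncorrelated errors the cross-covariances are all true-score covariance, so they carry over unchanged; only the diagonal terms shrink to ρᵢσᵢ².
True-score variance = [7.6²·0.81 + 2.1²·0.81] + 4.4688 = 50.3577 + 4.4688 = 54.8265.
Reliability = 54.8265 / 66.6388 = 0.8227.

0.8227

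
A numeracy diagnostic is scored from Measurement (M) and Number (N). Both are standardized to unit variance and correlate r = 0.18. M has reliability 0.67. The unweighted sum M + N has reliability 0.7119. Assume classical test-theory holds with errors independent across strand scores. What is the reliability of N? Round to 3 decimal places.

Var(M+N) = 2 + 2·0.18 = 2.360.
True-score variance = ρ_M + ρ_N + 2·0.18, so 0.7119 = (0.67 + ρ_N + 0.36) / 2.360.
ρ_N = 0.7119·2.360 − 0.67 − 0.36 = 0.650.

0.650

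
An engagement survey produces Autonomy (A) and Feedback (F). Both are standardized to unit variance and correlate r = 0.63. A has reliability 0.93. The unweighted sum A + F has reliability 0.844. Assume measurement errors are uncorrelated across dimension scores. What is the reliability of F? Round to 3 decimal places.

Var(A+F) = 2 + 2·0.63 = 3.260.
True-score variance = ρ_A + ρ_F + 2·0.63, so 0.844 = (0.93 + ρ_F + 1.26) / 3.260.
ρ_F = 0.844·3.260 − 0.93 − 1.26 = 0.561.

0.561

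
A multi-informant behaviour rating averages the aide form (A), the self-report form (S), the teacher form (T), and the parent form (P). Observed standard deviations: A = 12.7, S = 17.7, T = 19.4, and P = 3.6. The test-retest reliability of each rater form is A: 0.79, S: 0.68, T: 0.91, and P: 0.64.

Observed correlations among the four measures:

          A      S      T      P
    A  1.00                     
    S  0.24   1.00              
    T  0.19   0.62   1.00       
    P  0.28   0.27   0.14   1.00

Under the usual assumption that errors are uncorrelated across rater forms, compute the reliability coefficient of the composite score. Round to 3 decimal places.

Var(A+S+T+P) = 12.7² + 17.7² + 19.4² + 3.6² + 2·[12.7·17.7·0.24 + 12.7·19.4·0.19 + 12.7·3.6·0.28 + 17.7·19.4·0.62 + 17.7·3.6·0.27 + 19.4·3.6·0.14] = 863.9 + 706.882 = 1570.78.
With uncorrelated errors the cross-covariances are all true-score covariance, so they carry over unchanged; only the diagonal terms shrink to ρᵢσᵢ².
True-score variance = [12.7²·0.79 + 17.7²·0.68 + 19.4²·0.91 + 3.6²·0.64] + 706.882 = 691.238 + 706.882 = 1398.12.
Reliability = 1398.12 / 1570.78 = 0.890.

0.890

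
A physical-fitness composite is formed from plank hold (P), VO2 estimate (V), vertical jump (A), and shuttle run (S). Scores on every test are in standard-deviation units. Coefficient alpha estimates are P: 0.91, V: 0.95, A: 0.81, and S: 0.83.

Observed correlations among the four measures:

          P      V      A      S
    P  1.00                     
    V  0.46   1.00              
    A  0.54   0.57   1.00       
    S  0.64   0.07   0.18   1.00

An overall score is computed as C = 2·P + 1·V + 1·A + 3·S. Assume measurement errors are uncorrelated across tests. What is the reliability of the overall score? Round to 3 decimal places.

0.927

Var(C) = 2² + 1 + 1 + 3² + 2·[2·0.46 + 2·0.54 + 6·0.64 + 0.57 + 3·0.07 + 3·0.18] = 15 + 14.32 = 29.32.
With uncorrelated errors the cross-covariances are all true-score covariance, so they carry over unchanged; only the diagonal terms shrink to ρᵢσᵢ².
True-score variance = [2²·0.91 + 0.95 + 0.81 + 3²·0.83] + 14.32 = 12.87 + 14.32 = 27.19.
Reliability = 27.19 / 29.32 = 0.927.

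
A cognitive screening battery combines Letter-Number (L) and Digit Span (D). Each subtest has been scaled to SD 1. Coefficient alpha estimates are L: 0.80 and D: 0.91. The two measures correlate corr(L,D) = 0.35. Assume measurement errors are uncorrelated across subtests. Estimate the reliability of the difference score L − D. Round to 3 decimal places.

Var(L−D) = 1 + 1 − 2·0.35 = 2 − 0.7 = 1.3.
Because errors are independent across components, Cov(Tᵢ,Tⱼ) = Cov(Xᵢ,Xⱼ); the off-diagonal part of the true-score variance is the same as above.
True-score variance = [0.80 + 0.91] − 0.7 = 1.71 − 0.7 = 1.01.
Reliability = 1.01 / 1.3 = 0.777.

0.777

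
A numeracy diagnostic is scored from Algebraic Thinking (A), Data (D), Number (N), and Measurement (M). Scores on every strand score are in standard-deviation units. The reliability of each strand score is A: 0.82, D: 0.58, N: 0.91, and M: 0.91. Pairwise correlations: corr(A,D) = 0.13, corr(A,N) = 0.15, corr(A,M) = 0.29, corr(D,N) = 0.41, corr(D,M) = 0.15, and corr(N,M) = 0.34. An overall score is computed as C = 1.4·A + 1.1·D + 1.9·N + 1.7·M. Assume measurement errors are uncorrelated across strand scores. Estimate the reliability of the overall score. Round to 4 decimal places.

0.9135

Var(C) = 1.4² + 1.1² + 1.9² + 1.7² + 2·[1.54·0.13 + 2.66·0.15 + 2.38·0.29 + 2.09·0.41 + 1.87·0.15 + 3.23·0.34] = 9.67 + 7.05 = 16.72.
With uncorrelated errors the cross-covariances are all true-score covariance, so they carry over unchanged; only the diagonal terms shrink to ρᵢσᵢ².
True-score variance = [1.4²·0.82 + 1.1²·0.58 + 1.9²·0.91 + 1.7²·0.91] + 7.05 = 8.224 + 7.05 = 15.274.
Reliability = 15.274 / 16.72 = 0.9135.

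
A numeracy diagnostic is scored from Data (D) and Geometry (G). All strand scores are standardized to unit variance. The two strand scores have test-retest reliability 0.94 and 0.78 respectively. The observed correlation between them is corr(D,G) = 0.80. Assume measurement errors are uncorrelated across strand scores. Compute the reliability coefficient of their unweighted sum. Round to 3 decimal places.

Var(D+G) = 2 + 2·[0.80] = 2 + 1.6 = 3.6.
With uncorrelated errors the cross-covariances are all true-score covariance, so they carry over unchanged; only the diagonal terms shrink to ρᵢσᵢ².
True-score variance = [0.94 + 0.78] + 1.6 = 1.72 + 1.6 = 3.32.
Reliability = 3.32 / 3.6 = 0.922.

0.922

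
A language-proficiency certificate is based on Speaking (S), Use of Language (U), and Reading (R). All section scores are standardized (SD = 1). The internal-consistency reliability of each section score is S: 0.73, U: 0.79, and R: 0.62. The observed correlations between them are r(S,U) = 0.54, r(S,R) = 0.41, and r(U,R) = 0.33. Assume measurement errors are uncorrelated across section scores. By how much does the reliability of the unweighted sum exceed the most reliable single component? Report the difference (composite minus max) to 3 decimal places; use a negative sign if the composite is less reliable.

Var(sum) = 3 + 2.56 = 5.56; true-score variance = 2.14 + 2.56 = 4.7; composite reliability = 0.8453.
Max component reliability = 0.7900.
Difference = 0.8453 − 0.7900 = 0.055.

0.055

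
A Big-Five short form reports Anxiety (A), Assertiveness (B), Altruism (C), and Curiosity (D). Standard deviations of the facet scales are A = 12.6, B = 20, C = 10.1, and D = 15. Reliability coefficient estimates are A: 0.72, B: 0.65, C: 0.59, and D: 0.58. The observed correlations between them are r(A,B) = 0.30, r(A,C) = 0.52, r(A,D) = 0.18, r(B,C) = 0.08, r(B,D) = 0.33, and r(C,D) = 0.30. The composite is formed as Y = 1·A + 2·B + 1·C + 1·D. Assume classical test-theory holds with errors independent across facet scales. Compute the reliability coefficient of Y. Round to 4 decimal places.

0.7641

Var(Y) = 12.6² + 2²·20² + 10.1² + 15² + 2·[2·12.6·20·0.30 + 12.6·10.1·0.52 + 12.6·15·0.18 + 2·20·10.1·0.08 + 2·20·15·0.33 + 10.1·15·0.30] = 2085.77 + 1054.33 = 3140.1.
Under uncorrelated errors the observed covariances equal the true-score covariances, so only the own-variance terms attenuate.
True-score variance = [12.6²·0.72 + 2²·20²·0.65 + 10.1²·0.59 + 15²·0.58] + 1054.33 = 1344.99 + 1054.33 = 2399.32.
Reliability = 2399.32 / 3140.1 = 0.7641.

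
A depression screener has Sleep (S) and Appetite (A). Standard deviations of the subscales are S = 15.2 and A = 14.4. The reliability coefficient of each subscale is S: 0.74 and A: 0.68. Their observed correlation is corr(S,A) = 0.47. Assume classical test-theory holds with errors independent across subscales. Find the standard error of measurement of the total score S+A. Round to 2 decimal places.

Var(total) = 438.4 + 205.747 = 644.147.
True-score variance = 311.974 + 205.747 = 517.722, so reliability = 0.8037.
Error variance = 644.147 − 517.722 = 126.426; SEM = √126.426 = 11.24.

11.24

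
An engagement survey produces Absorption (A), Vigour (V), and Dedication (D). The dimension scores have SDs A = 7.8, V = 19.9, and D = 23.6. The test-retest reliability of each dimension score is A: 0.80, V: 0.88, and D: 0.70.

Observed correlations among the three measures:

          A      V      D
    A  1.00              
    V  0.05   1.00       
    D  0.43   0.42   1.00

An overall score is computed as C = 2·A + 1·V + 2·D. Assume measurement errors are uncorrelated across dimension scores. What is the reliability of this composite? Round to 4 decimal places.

0.8230

Var(C) = 2²·7.8² + 19.9² + 2²·23.6² + 2·[2·7.8·19.9·0.05 + 4·7.8·23.6·0.43 + 2·19.9·23.6·0.42] = 2867.21 + 1453.27 = 4320.48.
Because errors are independent across components, Cov(Tᵢ,Tⱼ) = Cov(Xᵢ,Xⱼ); the off-diagonal part of the true-score variance is the same as above.
True-score variance = [2²·7.8²·0.80 + 19.9²·0.88 + 2²·23.6²·0.70] + 1453.27 = 2102.66 + 1453.27 = 3555.94.
Reliability = 3555.94 / 4320.48 = 0.8230.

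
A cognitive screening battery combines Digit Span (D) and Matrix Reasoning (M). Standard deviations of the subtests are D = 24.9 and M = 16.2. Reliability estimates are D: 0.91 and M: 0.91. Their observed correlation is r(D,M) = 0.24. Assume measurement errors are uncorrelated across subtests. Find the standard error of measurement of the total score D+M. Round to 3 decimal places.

Var(total) = 882.45 + 193.622 = 1076.07.
True-score variance = 803.029 + 193.622 = 996.652, so reliability = 0.9262.
Error variance = 1076.07 − 996.652 = 79.4205; SEM = √79.4205 = 8.912.

8.912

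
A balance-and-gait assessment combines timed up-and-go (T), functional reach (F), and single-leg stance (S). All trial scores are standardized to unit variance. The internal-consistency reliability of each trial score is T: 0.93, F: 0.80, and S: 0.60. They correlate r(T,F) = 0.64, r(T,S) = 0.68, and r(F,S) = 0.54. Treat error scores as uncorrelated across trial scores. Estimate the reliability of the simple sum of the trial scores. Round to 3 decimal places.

0.900

Var(T+F+S) = 3 + 2·[0.64 + 0.68 + 0.54] = 3 + 3.72 = 6.72.
Because errors are independent across components, Cov(Tᵢ,Tⱼ) = Cov(Xᵢ,Xⱼ); the off-diagonal part of the true-score variance is the same as above.
True-score variance = [0.93 + 0.80 + 0.60] + 3.72 = 2.33 + 3.72 = 6.05.
Reliability = 6.05 / 6.72 = 0.900.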